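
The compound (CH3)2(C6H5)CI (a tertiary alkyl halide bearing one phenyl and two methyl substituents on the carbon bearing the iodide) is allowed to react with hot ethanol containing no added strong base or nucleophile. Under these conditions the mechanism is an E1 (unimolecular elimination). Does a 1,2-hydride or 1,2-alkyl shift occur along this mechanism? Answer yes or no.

no

The first-formed carbocation is tertiary.
No single 1,2-shift to an adjacent carbon would produce a more-substituted cation than the one already present, so no rearrangement occurs.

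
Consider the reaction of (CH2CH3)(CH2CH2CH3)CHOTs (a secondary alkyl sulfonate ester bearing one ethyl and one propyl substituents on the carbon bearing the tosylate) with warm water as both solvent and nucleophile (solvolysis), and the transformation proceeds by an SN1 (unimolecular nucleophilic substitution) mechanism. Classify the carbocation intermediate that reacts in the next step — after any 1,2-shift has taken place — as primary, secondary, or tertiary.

secondary

Step 1: The C–O bond breaks with both electrons going to the tosylate; TsO⁻ leaves and a secondary carbocation remains.
No single 1,2-shift to an adjacent carbon would give a more-substituted cation, so no rearrangement occurs.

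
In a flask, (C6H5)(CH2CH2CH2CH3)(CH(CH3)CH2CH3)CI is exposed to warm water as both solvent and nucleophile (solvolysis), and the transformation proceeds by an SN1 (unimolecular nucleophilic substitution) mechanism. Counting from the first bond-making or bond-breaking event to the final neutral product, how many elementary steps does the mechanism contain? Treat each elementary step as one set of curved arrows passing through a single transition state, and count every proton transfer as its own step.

Step 1: Unassisted departure of I⁻ (taking the C–I bonding pair) generates a tertiary carbocation.
(No 1,2-shift: no single shift to an adjacent carbon would give a more stable cation.)
Step 2: A lone pair on the oxygen of H2O attacks the carbocation, forming a new C–O σ-bond and an oxonium ion.
Step 3: A second solvent molecule removes the proton on oxygen, giving the neutral alcohol product.
Total: 3 elementary steps.

3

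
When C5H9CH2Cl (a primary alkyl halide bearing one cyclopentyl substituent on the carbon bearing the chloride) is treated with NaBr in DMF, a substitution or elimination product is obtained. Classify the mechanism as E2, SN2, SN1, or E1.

Conditions: a primary substrate with a strong nucleophile in the polar aprotic solvent DMF.
These conditions are the textbook signature of the SN2 pathway.
An unhindered substrate with a strong nucleophile in a polar aprotic solvent favours one-step backside displacement.

SN2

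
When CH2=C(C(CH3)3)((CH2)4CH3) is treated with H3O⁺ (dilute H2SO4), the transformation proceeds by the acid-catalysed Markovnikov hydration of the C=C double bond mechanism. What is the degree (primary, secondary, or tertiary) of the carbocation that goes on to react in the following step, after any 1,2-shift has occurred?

tertiary

Step 1: Electrophilic addition begins with the π(C=C) electrons forming a bond to the proton of H3O⁺. Following Markovnikov's rule, the resulting cation is tertiary. H2O is released.
No single 1,2-shift to an adjacent carbon would give a more-substituted cation, so no rearrangement occurs.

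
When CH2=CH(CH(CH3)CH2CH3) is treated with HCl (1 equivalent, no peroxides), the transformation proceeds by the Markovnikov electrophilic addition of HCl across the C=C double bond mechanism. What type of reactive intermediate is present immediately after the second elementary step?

Step 1: The π electrons of the C=C bond attack a proton of HCl; Markovnikov addition places the new C–H on the less-substituted alkene carbon, so the positive charge ends up on the more-substituted carbon — a secondary carbocation. The H–Cl bond breaks heterolytically, releasing Cl⁻.
Step 2: Carbocation rearrangement: a 1,2-hydride shift from the adjacent sec-butyl carbon converts the initially-formed secondary cation into the more stable tertiary cation.
After step 2 the species present is a tertiary carbocation.

tertiary carbocation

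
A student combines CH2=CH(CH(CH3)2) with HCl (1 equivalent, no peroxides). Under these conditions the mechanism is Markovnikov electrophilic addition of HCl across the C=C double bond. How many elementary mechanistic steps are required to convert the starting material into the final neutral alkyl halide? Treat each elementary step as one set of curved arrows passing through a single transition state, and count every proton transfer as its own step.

3

Step 1: Protonation of the alkene by HCl: the π bond acts as the nucleophile and picks up H⁺, giving the more stable (Markovnikov) secondary carbocation. The H–Cl bond breaks heterolytically, releasing Cl⁻.
Step 2: Carbocation rearrangement: a 1,2-hydride shift from the adjacent isopropyl carbon converts the initially-formed secondary cation into the more stable tertiary cation.
Step 3: Nucleophilic attack by Cl⁻ on the carbocation completes the addition, giving R–Cl.
Total: 3 elementary steps.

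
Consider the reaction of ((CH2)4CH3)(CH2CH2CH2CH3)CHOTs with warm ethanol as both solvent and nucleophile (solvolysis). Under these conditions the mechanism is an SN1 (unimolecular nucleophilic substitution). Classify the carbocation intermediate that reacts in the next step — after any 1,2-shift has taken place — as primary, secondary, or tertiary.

Step 1: The C–O bond breaks with both electrons going to the tosylate; TsO⁻ leaves and a secondary carbocation remains.
No single 1,2-shift to an adjacent carbon would give a more-substituted cation, so no rearrangement occurs.

secondary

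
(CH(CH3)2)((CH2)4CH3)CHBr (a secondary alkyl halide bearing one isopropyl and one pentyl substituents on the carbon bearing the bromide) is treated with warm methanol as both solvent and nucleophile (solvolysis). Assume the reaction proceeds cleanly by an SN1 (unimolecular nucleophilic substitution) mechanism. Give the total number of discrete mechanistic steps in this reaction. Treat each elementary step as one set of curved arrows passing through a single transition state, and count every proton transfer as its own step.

4

Step 1: Ionisation: the C–Br σ-bond cleaves heterolytically; both bonding electrons depart with Br⁻, leaving a secondary carbocation at the α-carbon.
Step 2: A 1,2-hydride shift from the adjacent isopropyl carbon moves the positive charge from the secondary centre to an adjacent carbon, generating a more stable tertiary carbocation.
Step 3: Nucleophilic capture: the oxygen of CH3OH bonds to the cationic carbon, producing an oxonium-ion intermediate.
Step 4: Deprotonation of the oxonium oxygen by solvent methanol yields the neutral ether.
Total: 4 elementary steps.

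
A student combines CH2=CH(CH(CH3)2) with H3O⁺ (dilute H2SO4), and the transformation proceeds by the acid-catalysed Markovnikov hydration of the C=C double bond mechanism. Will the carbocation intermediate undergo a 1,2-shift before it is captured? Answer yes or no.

yes

The first-formed carbocation is secondary.
The adjacent isopropyl carbon already bears 2 other carbon substituents and has a hydrogen to migrate; after a 1,2-hydride shift from that carbon the positive charge sits on a tertiary centre.
Tertiary is more stable than secondary, so the shift occurs.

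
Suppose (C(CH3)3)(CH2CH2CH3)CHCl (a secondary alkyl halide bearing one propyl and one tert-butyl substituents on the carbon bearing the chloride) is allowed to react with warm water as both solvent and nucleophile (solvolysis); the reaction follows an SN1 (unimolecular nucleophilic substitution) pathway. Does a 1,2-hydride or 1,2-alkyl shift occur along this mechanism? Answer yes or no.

yes

The first-formed carbocation is secondary.
The adjacent tert-butyl carbon has no hydrogen but bears methyl groups; migration of one methyl with its bonding pair (a 1,2-methyl shift) places the charge on a tertiary centre.
Tertiary is more stable than secondary, so the shift occurs.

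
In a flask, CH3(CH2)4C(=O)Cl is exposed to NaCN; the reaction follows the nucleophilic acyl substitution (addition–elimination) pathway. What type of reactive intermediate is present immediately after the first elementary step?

tetrahedral intermediate

Step 1: A lone pair on the C of CN⁻ attacks the electrophilic acyl carbon; the π(C=O) electrons move onto oxygen, giving a tetrahedral intermediate.
After step 1 the species present is a tetrahedral intermediate.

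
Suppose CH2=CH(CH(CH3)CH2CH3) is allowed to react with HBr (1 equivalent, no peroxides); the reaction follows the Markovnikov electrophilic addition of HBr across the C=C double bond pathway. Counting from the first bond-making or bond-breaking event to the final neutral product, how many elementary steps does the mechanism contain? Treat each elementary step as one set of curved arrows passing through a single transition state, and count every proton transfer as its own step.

Step 1: Protonation of the alkene by HBr: the π bond acts as the nucleophile and picks up H⁺, giving the more stable (Markovnikov) secondary carbocation. The H–Br bond breaks heterolytically, releasing Br⁻.
Step 2: Carbocation rearrangement: a 1,2-hydride shift from the adjacent sec-butyl carbon converts the initially-formed secondary cation into the more stable tertiary cation.
Step 3: Nucleophilic attack by Br⁻ on the carbocation completes the addition, giving R–Br.
Total: 3 elementary steps.

3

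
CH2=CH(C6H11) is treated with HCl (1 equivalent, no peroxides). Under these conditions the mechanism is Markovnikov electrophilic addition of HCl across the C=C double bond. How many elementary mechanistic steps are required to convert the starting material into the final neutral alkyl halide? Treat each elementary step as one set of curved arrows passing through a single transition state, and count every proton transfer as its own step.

Step 1: Electrophilic addition begins with the π(C=C) electrons forming a bond to the proton of HCl. Following Markovnikov's rule, the resulting cation is secondary. The H–Cl bond breaks heterolytically, releasing Cl⁻.
Step 2: Carbocation rearrangement: a 1,2-hydride shift from the adjacent cyclohexyl carbon converts the initially-formed secondary cation into the more stable tertiary cation.
Step 3: The Cl⁻ anion donates a lone pair to the carbocation, forming the new C–Cl σ-bond and giving the neutral alkyl halide.
Total: 3 elementary steps.

3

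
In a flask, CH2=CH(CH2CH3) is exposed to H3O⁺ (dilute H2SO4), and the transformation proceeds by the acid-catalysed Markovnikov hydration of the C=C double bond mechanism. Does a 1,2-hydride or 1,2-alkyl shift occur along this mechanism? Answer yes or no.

no

The first-formed carbocation is secondary.
No single 1,2-shift to an adjacent carbon would produce a more-substituted cation than the one already present, so no rearrangement occurs.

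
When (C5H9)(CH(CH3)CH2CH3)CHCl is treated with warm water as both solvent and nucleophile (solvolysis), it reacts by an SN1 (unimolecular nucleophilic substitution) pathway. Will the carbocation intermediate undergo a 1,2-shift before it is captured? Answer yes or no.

The first-formed carbocation is secondary.
The adjacent sec-butyl carbon already bears 2 other carbon substituents and has a hydrogen to migrate; after a 1,2-hydride shift from that carbon the positive charge sits on a tertiary centre.
Tertiary is more stable than secondary, so the shift occurs.

yes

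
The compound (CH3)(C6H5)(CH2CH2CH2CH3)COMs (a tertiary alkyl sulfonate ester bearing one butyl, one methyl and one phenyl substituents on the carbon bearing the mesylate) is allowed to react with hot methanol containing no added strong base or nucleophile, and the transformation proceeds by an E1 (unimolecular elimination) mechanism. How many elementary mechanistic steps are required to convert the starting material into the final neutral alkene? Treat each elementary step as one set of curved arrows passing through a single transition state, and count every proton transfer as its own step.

Step 1: Rate-determining heterolysis of the C–O bond gives MsO⁻ and a tertiary carbocation.
(No 1,2-shift: no single shift to an adjacent carbon would give a more stable cation.)
Step 2: A weak base (a methanol molecule from the solvent) removes a proton from a carbon adjacent to the cationic centre; the electrons of that C–H bond become the new π(C=C) bond, giving the alkene.
Total: 2 elementary steps.

2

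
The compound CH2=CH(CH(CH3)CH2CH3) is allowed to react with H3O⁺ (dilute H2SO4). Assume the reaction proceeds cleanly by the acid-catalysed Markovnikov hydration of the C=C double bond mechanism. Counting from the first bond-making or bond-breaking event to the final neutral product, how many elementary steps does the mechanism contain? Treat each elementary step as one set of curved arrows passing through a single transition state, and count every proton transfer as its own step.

Step 1: Protonation of the alkene by H3O⁺: the π bond acts as the nucleophile and picks up H⁺, giving the more stable (Markovnikov) secondary carbocation. H2O is released.
Step 2: Carbocation rearrangement: a 1,2-hydride shift from the adjacent sec-butyl carbon converts the initially-formed secondary cation into the more stable tertiary cation.
Step 3: Water acts as the nucleophile: an oxygen lone pair bonds to the cationic carbon, giving an oxonium-ion intermediate.
Step 4: Deprotonation of the oxonium ion by a water molecule delivers the neutral alcohol and regenerates the acid catalyst.
Total: 4 elementary steps.

4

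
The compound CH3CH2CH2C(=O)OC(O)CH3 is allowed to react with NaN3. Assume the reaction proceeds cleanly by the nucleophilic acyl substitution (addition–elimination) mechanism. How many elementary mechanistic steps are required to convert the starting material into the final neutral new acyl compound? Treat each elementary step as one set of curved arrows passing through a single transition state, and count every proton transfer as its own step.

2

Step 1: A lone pair on the N of N3⁻ attacks the electrophilic acyl carbon; the π(C=O) electrons move onto oxygen, giving a tetrahedral intermediate.
Step 2: Collapse of the tetrahedral intermediate: the alkoxide oxygen pushes its lone pair back to re-form C=O while CH3CO2⁻ leaves.
Total: 2 elementary steps.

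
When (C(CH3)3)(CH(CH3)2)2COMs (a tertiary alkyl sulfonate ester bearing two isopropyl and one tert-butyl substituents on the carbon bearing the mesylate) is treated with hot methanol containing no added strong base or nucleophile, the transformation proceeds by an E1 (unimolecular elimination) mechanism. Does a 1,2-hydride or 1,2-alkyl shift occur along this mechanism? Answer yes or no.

The first-formed carbocation is tertiary.
No single 1,2-shift to an adjacent carbon would produce a more-substituted cation than the one already present, so no rearrangement occurs.

no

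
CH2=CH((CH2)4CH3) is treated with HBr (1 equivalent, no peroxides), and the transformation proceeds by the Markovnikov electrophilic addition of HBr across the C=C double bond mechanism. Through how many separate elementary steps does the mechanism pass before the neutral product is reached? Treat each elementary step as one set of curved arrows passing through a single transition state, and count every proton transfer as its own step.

Step 1: The π electrons of the C=C bond attack a proton of HBr; Markovnikov addition places the new C–H on the less-substituted alkene carbon, so the positive charge ends up on the more-substituted carbon — a secondary carbocation. The H–Br bond breaks heterolytically, releasing Br⁻.
(No 1,2-shift: no single shift to an adjacent carbon would give a more stable cation.)
Step 2: Br⁻ captures the cation: a lone pair on Br⁻ fills the empty p orbital, producing the alkyl halide product.
Total: 2 elementary steps.

2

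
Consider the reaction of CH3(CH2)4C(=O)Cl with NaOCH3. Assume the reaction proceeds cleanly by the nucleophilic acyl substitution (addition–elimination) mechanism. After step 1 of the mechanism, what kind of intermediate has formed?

Step 1: Nucleophilic addition of CH3O⁻ to the acyl carbon breaks the π(C=O) bond and yields a tetrahedral, anionic intermediate.
After step 1 the species present is a tetrahedral intermediate.

tetrahedral intermediate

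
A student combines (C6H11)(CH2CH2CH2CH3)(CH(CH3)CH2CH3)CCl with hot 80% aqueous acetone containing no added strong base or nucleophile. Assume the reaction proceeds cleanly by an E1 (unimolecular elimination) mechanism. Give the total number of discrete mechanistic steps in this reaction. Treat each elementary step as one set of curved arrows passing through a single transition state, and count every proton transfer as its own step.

2

Step 1: The C–Cl bond breaks with both electrons going to the chloride; Cl⁻ leaves and a tertiary carbocation remains.
(No 1,2-shift: no single shift to an adjacent carbon would give a more stable cation.)
Step 2: A weak base (a water molecule from the solvent) removes a proton from a carbon adjacent to the cationic centre; the electrons of that C–H bond become the new π(C=C) bond, giving the alkene.
Total: 2 elementary steps.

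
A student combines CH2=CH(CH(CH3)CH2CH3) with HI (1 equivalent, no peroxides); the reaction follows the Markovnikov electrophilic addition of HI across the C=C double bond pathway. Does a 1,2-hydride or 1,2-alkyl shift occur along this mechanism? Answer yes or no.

yes

The first-formed carbocation is secondary.
The adjacent sec-butyl carbon already bears 2 other carbon substituents and has a hydrogen to migrate; after a 1,2-hydride shift from that carbon the positive charge sits on a tertiary centre.
Tertiary is more stable than secondary, so the shift occurs.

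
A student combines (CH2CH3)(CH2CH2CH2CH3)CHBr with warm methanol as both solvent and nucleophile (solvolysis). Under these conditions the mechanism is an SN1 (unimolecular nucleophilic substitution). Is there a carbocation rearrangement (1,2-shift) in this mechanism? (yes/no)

The first-formed carbocation is secondary.
No single 1,2-shift to an adjacent carbon would produce a more-substituted cation than the one already present, so no rearrangement occurs.

no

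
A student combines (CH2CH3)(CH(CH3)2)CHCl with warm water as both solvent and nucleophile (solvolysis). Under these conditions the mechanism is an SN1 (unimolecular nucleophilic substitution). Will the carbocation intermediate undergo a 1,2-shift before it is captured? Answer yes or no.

yes

The first-formed carbocation is secondary.
The adjacent isopropyl carbon already bears 2 other carbon substituents and has a hydrogen to migrate; after a 1,2-hydride shift from that carbon the positive charge sits on a tertiary centre.
Tertiary is more stable than secondary, so the shift occurs.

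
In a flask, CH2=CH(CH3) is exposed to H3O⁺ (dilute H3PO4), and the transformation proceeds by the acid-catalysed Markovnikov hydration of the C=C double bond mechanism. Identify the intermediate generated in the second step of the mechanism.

oxonium ion

Step 1: The π electrons of the C=C bond attack a proton of H3O⁺; Markovnikov addition places the new C–H on the less-substituted alkene carbon, so the positive charge ends up on the more-substituted carbon — a secondary carbocation. H2O is released.
Step 2: Nucleophilic capture of the cation by H2O produces the protonated alcohol (an oxonium ion).
After step 2 the species present is an oxonium ion.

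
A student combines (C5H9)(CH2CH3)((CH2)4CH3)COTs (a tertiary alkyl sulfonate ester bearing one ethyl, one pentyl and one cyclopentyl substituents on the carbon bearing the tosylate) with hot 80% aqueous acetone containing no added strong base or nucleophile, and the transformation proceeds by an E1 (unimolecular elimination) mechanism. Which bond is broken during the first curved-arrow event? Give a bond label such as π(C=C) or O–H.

C–O

Step 1: Ionisation: the C–O σ-bond cleaves heterolytically; both bonding electrons depart with TsO⁻, leaving a tertiary carbocation at the α-carbon.
The bond broken in this step is the C–O bond.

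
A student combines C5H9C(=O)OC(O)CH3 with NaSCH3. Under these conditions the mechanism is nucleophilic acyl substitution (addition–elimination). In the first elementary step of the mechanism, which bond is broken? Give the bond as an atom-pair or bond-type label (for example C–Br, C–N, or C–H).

π(C=O)

Step 1: Nucleophilic addition of CH3S⁻ to the acyl carbon breaks the π(C=O) bond and yields a tetrahedral, anionic intermediate.
The bond broken in this step is the π(C=O) bond.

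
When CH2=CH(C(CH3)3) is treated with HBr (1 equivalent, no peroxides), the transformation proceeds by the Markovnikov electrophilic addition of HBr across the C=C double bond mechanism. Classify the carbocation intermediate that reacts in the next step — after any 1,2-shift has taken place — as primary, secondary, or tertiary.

tertiary

Step 1: The π electrons of the C=C bond attack a proton of HBr; Markovnikov addition places the new C–H on the less-substituted alkene carbon, so the positive charge ends up on the more-substituted carbon — a secondary carbocation. The H–Br bond breaks heterolytically, releasing Br⁻.
Step 2: A 1,2-methyl shift from the adjacent tert-butyl carbon moves the positive charge from the secondary centre to an adjacent carbon, generating a more stable tertiary carbocation.
The cation rearranges from secondary to tertiary via a 1,2-methyl shift from the adjacent tert-butyl carbon; the tertiary cation is what reacts next.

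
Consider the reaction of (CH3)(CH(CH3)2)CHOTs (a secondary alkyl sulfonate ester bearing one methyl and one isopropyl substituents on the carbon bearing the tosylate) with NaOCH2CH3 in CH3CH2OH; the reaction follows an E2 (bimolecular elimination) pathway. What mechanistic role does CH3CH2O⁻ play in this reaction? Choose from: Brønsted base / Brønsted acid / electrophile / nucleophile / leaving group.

Step 1: Concerted anti-periplanar elimination: CH3CH2O⁻ abstracts a β-H while TsO⁻ leaves, and the C–H electrons become the new C=C π bond — all in a single transition state.
CH3CH2O⁻ accepts a proton in a proton-transfer step — a Brønsted base.

Brønsted base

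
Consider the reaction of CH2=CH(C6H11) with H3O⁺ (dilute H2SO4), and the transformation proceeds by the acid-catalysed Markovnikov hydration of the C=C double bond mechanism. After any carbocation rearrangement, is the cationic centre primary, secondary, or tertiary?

Step 1: Protonation of the alkene by H3O⁺: the π bond acts as the nucleophile and picks up H⁺, giving the more stable (Markovnikov) secondary carbocation. H2O is released.
Step 2: A hydride (H with its bonding pair) migrates from the adjacent cyclohexyl carbon to the cationic centre — a 1,2-hydride shift — upgrading the secondary cation to a tertiary one.
The cation rearranges from secondary to tertiary via a 1,2-hydride shift from the adjacent cyclohexyl carbon; the tertiary cation is what reacts next.

tertiary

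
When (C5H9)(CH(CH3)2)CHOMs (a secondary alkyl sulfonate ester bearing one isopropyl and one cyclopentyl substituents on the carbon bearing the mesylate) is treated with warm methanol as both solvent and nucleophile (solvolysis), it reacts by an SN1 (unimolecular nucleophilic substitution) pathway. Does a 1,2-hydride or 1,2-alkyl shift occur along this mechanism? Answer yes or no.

yes

The first-formed carbocation is secondary.
The adjacent isopropyl carbon already bears 2 other carbon substituents and has a hydrogen to migrate; after a 1,2-hydride shift from that carbon the positive charge sits on a tertiary centre.
Tertiary is more stable than secondary, so the shift occurs.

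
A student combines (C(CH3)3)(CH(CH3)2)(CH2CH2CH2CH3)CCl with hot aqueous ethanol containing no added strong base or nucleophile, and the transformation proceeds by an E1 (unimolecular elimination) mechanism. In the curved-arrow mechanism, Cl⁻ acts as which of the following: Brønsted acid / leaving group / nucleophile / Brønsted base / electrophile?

leaving group

Step 1: Ionisation: the C–Cl σ-bond cleaves heterolytically; both bonding electrons depart with Cl⁻, leaving a tertiary carbocation at the α-carbon.
Cl⁻ departs with both electrons of the breaking σ-bond — that is the definition of a leaving group.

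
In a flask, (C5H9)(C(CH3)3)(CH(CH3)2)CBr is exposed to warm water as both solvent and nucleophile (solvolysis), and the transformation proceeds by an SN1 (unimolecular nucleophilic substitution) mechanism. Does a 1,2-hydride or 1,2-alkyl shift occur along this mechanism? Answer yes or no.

no

The first-formed carbocation is tertiary.
No single 1,2-shift to an adjacent carbon would produce a more-substituted cation than the one already present, so no rearrangement occurs.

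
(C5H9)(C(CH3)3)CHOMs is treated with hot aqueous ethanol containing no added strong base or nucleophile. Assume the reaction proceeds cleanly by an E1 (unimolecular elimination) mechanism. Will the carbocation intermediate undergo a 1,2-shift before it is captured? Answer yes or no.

The first-formed carbocation is secondary.
The adjacent cyclopentyl carbon already bears 2 other carbon substituents and has a hydrogen to migrate; after a 1,2-hydride shift from that carbon the positive charge sits on a tertiary centre.
Tertiary is more stable than secondary, so the shift occurs.

yes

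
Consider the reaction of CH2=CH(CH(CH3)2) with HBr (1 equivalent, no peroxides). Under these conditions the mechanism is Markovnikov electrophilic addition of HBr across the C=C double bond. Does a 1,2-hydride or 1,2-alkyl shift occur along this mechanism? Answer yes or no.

The first-formed carbocation is secondary.
The adjacent isopropyl carbon already bears 2 other carbon substituents and has a hydrogen to migrate; after a 1,2-hydride shift from that carbon the positive charge sits on a tertiary centre.
Tertiary is more stable than secondary, so the shift occurs.

yes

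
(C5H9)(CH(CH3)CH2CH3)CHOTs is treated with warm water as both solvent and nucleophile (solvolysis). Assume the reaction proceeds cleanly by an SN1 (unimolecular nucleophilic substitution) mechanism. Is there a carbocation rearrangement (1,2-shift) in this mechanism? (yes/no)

The first-formed carbocation is secondary.
The adjacent cyclopentyl carbon already bears 2 other carbon substituents and has a hydrogen to migrate; after a 1,2-hydride shift from that carbon the positive charge sits on a tertiary centre.
Tertiary is more stable than secondary, so the shift occurs.

yes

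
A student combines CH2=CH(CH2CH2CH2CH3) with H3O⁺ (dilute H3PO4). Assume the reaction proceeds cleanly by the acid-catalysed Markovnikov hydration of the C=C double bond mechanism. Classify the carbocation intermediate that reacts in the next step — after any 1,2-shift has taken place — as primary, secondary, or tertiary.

secondary

Step 1: Protonation of the alkene by H3O⁺: the π bond acts as the nucleophile and picks up H⁺, giving the more stable (Markovnikov) secondary carbocation. H2O is released.
No single 1,2-shift to an adjacent carbon would give a more-substituted cation, so no rearrangement occurs.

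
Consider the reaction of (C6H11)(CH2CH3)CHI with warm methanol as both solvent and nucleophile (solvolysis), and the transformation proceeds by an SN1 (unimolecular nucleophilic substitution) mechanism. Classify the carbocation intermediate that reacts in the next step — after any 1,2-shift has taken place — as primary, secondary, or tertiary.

Step 1: Unassisted departure of I⁻ (taking the C–I bonding pair) generates a secondary carbocation.
Step 2: A hydride (H with its bonding pair) migrates from the adjacent cyclohexyl carbon to the cationic centre — a 1,2-hydride shift — upgrading the secondary cation to a tertiary one.
The cation rearranges from secondary to tertiary via a 1,2-hydride shift from the adjacent cyclohexyl carbon; the tertiary cation is what reacts next.

tertiary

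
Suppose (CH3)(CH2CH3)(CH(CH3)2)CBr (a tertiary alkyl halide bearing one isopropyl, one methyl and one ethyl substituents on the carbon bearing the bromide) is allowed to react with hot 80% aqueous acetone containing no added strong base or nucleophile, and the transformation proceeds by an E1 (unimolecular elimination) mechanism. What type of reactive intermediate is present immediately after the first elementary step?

tertiary carbocation

Step 1: Rate-determining heterolysis of the C–Br bond gives Br⁻ and a tertiary carbocation.
After step 1 the species present is a tertiary carbocation.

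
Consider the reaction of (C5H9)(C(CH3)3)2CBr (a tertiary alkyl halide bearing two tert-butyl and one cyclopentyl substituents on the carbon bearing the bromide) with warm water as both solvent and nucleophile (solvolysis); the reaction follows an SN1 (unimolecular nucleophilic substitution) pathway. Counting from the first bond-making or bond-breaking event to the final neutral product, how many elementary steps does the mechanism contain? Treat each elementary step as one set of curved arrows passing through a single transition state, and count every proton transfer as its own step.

3

Step 1: Ionisation: the C–Br σ-bond cleaves heterolytically; both bonding electrons depart with Br⁻, leaving a tertiary carbocation at the α-carbon.
(No 1,2-shift: no single shift to an adjacent carbon would give a more stable cation.)
Step 2: H2O donates an oxygen lone pair into the empty p orbital of the cation, giving a protonated alcohol (an oxonium ion).
Step 3: Proton transfer from the O–H of the oxonium ion to a solvent molecule delivers the neutral alcohol.
Total: 3 elementary steps.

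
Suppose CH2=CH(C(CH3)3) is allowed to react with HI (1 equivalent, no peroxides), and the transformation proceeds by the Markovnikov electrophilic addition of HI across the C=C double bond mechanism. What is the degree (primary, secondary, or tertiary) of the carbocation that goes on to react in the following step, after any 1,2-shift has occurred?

tertiary

Step 1: Protonation of the alkene by HI: the π bond acts as the nucleophile and picks up H⁺, giving the more stable (Markovnikov) secondary carbocation. The H–I bond breaks heterolytically, releasing I⁻.
Step 2: Carbocation rearrangement: a 1,2-methyl shift from the adjacent tert-butyl carbon converts the initially-formed secondary cation into the more stable tertiary cation.
The cation rearranges from secondary to tertiary via a 1,2-methyl shift from the adjacent tert-butyl carbon; the tertiary cation is what reacts next.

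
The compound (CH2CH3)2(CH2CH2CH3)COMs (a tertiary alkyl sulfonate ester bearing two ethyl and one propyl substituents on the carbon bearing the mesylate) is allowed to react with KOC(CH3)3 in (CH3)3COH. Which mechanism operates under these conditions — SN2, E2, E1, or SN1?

Conditions: a strong/bulky base with a tertiary substrate bearing a β-hydrogen.
These conditions are the textbook signature of the E2 pathway.
A strong (often hindered) base removes a β-H in concert with loss of the leaving group — bimolecular elimination.

E2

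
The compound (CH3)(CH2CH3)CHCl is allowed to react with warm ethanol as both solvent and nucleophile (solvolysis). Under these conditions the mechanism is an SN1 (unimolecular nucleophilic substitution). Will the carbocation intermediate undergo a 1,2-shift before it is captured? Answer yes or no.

The first-formed carbocation is secondary.
No single 1,2-shift to an adjacent carbon would produce a more-substituted cation than the one already present, so no rearrangement occurs.

no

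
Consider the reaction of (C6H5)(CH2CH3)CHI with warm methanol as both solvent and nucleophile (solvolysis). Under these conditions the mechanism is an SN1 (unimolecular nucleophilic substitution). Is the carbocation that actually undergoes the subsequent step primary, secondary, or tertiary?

Step 1: Unassisted departure of I⁻ (taking the C–I bonding pair) generates a secondary carbocation.
No single 1,2-shift to an adjacent carbon would give a more-substituted cation, so no rearrangement occurs.

secondary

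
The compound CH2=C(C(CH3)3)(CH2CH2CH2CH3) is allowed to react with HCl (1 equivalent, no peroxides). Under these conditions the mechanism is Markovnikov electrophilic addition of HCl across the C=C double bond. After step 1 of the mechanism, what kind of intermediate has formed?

Step 1: Protonation of the alkene by HCl: the π bond acts as the nucleophile and picks up H⁺, giving the more stable (Markovnikov) tertiary carbocation. The H–Cl bond breaks heterolytically, releasing Cl⁻.
After step 1 the species present is a tertiary carbocation.

tertiary carbocation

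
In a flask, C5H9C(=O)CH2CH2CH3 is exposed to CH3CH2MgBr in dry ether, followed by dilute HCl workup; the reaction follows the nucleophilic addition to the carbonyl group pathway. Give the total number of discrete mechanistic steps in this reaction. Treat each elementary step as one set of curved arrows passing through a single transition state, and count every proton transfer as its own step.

Step 1: Nucleophilic addition: the carbanion-like carbon of CH3CH2MgBr adds to the carbonyl carbon, pushing the π(C=O) electron pair onto oxygen and giving a tetrahedral alkoxide.
Step 2: The alkoxide picks up a proton during dilute HCl workup to yield an alcohol.
Total: 2 elementary steps.

2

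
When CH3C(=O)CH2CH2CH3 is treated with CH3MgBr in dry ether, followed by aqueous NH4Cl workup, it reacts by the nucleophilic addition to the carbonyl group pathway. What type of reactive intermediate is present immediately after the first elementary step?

tetrahedral alkoxide intermediate

Step 1: the carbanion-like carbon of CH3MgBr attacks the sp² carbonyl carbon; the C=O π bond breaks and the electrons end up as a lone pair on the alkoxide oxygen of the tetrahedral intermediate.
After step 1 the species present is a tetrahedral alkoxide intermediate.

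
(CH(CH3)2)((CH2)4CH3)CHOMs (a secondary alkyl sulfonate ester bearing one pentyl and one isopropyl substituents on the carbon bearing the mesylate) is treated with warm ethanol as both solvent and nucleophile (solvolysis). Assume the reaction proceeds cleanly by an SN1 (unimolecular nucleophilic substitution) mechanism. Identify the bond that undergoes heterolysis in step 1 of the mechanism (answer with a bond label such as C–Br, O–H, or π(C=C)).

C–O

Step 1: The C–O bond breaks with both electrons going to the mesylate; MsO⁻ leaves and a secondary carbocation remains.
The bond broken in this step is the C–O bond.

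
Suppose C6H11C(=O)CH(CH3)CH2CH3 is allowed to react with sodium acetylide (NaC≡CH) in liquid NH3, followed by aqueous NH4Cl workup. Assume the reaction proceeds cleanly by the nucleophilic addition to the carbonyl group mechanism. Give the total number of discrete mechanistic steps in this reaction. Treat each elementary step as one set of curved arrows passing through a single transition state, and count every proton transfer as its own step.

2

Step 1: HC≡C⁻ attacks the sp² carbonyl carbon; the C=O π bond breaks and the electrons end up as a lone pair on the alkoxide oxygen of the tetrahedral intermediate.
Step 2: Protonation of the alkoxide by aqueous NH4Cl workup furnishes a propargyl alcohol.
Total: 2 elementary steps.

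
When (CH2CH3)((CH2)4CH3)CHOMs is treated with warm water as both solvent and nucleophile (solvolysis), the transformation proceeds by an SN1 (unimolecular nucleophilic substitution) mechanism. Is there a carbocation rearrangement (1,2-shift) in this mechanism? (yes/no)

The first-formed carbocation is secondary.
No single 1,2-shift to an adjacent carbon would produce a more-substituted cation than the one already present, so no rearrangement occurs.

no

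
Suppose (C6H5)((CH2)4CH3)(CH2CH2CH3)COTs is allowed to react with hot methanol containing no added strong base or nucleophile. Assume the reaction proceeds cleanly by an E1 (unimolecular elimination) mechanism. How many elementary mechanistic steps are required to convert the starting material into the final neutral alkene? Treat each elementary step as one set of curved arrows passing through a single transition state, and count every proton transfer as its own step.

2

Step 1: Ionisation: the C–O σ-bond cleaves heterolytically; both bonding electrons depart with TsO⁻, leaving a tertiary carbocation at the α-carbon.
(No 1,2-shift: no single shift to an adjacent carbon would give a more stable cation.)
Step 2: A weak base (a methanol molecule from the solvent) removes a proton from a carbon adjacent to the cationic centre; the electrons of that C–H bond become the new π(C=C) bond, giving the alkene.
Total: 2 elementary steps.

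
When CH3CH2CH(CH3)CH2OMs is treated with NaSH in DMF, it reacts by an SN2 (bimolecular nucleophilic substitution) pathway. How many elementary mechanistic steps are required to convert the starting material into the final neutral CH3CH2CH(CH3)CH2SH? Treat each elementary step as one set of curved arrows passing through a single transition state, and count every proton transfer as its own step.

1

Step 1: The hydrosulfide nucleophile donates a lone pair from S to the α-carbon in a backside attack; simultaneously the C–O σ-bond breaks and both of its electrons leave with MsO⁻. One concerted step with inversion of configuration.
Total: 1 elementary step.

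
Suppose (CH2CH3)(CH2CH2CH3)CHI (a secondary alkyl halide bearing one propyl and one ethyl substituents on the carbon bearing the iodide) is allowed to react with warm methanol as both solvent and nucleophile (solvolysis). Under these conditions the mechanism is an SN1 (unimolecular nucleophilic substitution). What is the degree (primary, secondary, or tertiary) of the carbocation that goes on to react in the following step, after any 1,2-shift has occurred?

Step 1: Unassisted departure of I⁻ (taking the C–I bonding pair) generates a secondary carbocation.
No single 1,2-shift to an adjacent carbon would give a more-substituted cation, so no rearrangement occurs.

secondary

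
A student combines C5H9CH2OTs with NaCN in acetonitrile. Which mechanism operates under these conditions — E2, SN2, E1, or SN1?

Conditions: a primary substrate with a strong nucleophile in the polar aprotic solvent acetonitrile.
These conditions are the textbook signature of the SN2 pathway.
An unhindered substrate with a strong nucleophile in a polar aprotic solvent favours one-step backside displacement.

SN2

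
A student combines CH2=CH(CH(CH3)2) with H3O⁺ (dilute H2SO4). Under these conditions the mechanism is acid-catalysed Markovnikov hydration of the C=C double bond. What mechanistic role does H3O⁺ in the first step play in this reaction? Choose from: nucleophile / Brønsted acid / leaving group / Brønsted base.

Brønsted acid

Step 1: The π electrons of the C=C bond attack a proton of H3O⁺; Markovnikov addition places the new C–H on the less-substituted alkene carbon, so the positive charge ends up on the more-substituted carbon — a secondary carbocation. H2O is released.
H3O⁺ in the first step donates a proton in a proton-transfer step — a Brønsted acid.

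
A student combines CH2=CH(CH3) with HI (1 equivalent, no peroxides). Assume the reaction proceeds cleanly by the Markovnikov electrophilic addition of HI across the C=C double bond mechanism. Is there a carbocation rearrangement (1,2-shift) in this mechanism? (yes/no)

The first-formed carbocation is secondary.
No single 1,2-shift to an adjacent carbon would produce a more-substituted cation than the one already present, so no rearrangement occurs.

no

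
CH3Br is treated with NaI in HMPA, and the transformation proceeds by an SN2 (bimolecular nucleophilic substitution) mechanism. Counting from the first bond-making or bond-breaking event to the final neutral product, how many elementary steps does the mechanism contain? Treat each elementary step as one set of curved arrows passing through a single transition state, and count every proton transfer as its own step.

Step 1: I⁻ attacks the back face of the α-carbon while Br⁻ departs with the C–Br bonding pair — a single concerted displacement through a pentacoordinate transition state.
Total: 1 elementary step.

1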